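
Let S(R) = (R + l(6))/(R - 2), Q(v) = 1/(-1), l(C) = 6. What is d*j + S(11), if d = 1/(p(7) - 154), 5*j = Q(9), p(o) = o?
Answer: 4168/2205 ≈ 1.8902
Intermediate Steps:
Q(v) = -1
S(R) = (6 + R)/(-2 + R) (S(R) = (R + 6)/(R - 2) = (6 + R)/(-2 + R))
j = -⅕ (j = (⅕)*(-1) = -⅕ ≈ -0.20000)
d = -1/147 (d = 1/(7 - 154) = 1/(-147) = -1/147 ≈ -0.0068027)
d*j + S(11) = -1/147*(-⅕) + (6 + 11)/(-2 + 11) = 1/735 + 17/9 = 4168/2205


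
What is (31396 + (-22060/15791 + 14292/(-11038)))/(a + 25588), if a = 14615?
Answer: 2735943416858/3503712717387 ≈ 0.78087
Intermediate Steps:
(31396 + (-22060/15791 + 14292/(-11038)))/(a + 25588) = (31396 + (-22060/15791 + 14292/(-11038)))/(14615 + 25588) = (31396 + (-22060*1/15791 + 14292*(-1/11038)))/40203 = (31396 + (-22060/15791 - 7146/5519))*(1/40203) = (31396 - 234591626/87150529)*(1/40203) = (2735943416858/87150529)*(1/40203) = 2735943416858/3503712717387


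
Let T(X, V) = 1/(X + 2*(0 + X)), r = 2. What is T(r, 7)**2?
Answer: 1/36 ≈ 0.027778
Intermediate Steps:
T(X, V) = 1/(3*X) (T(X, V) = 1/(X + 2*X) = 1/(3*X))
T(r, 7)**2 = ((1/3)/2)**2 = ((1/3)*(1/2))**2 = (1/6)**2 = 1/36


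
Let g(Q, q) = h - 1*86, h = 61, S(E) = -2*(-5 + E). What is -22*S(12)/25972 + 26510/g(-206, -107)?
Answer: -34425501/32465 ≈ -1060.4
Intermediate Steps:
S(E) = 10 - 2*E
g(Q, q) = -25 (g(Q, q) = 61 - 1*86 = 61 - 86 = -25)
-22*S(12)/25972 + 26510/g(-206, -107) = -22*(10 - 2*12)/25972 + 26510/(-25) = -22*(10 - 24)*(1/25972) + 26510*(-1/25) = -22*(-14)*(1/25972) - 5302/5 = 308*(1/25972) - 5302/5 = 77/6493 - 5302/5 = -34425501/32465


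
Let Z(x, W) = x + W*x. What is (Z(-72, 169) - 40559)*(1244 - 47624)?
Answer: 2448817620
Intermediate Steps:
(Z(-72, 169) - 40559)*(1244 - 47624) = (-72*(1 + 169) - 40559)*(1244 - 47624) = (-72*170 - 40559)*(-46380) = (-12240 - 40559)*(-46380) = -52799*(-46380) = 2448817620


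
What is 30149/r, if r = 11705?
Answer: 30149/11705 ≈ 2.5757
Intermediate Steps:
30149/r = 30149/11705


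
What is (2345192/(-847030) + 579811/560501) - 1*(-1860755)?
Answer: 441706691343991394/237380581015 ≈ 1.8608e+6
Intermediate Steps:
(2345192/(-847030) + 579811/560501) - 1*(-1860755) = (2345192*(-1/847030) + 579811*(1/560501)) + 1860755 = (-1172596/423515 + 579811/560501) + 1860755 = -411682574931/237380581015 + 1860755 = 441706691343991394/237380581015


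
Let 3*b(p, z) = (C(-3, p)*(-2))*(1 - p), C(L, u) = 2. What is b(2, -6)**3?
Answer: 64/27 ≈ 2.3704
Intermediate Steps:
b(p, z) = -4/3 + 4*p/3 (b(p, z) = ((2*(-2))*(1 - p))/3 = (-4*(1 - p))/3 = (-4 + 4*p)/3 = -4/3 + 4*p/3)
b(2, -6)**3 = (-4/3 + (4/3)*2)**3 = (-4/3 + 8/3)**3 = (4/3)**3 = 64/27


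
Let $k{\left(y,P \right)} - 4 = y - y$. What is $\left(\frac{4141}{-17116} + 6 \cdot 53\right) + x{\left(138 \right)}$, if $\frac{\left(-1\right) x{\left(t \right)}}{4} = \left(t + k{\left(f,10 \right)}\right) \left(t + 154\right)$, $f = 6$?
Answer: $- \frac{2833352549}{17116} \approx -1.6554 \cdot 10^{5}$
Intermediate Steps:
$k{\left(y,P \right)} = 4$ ($k{\left(y,P \right)} = 4 + \left(y - y\right) = 4 + 0 = 4$)
$x{\left(t \right)} = - 4 \left(4 + t\right) \left(154 + t\right)$ ($x{\left(t \right)} = - 4 \left(t + 4\right) \left(t + 154\right) = - 4 \left(4 + t\right) \left(154 + t\right)$)
$\left(\frac{4141}{-17116} + 6 \cdot 53\right) + x{\left(138 \right)} = \left(\frac{4141}{-17116} + 6 \cdot 53\right) - \left(89680 + 76176\right) = \left(4141 \left(- \frac{1}{17116}\right) + 318\right) - 165856 = \left(- \frac{4141}{17116} + 318\right) - 165856 = \frac{5438747}{17116} - 165856 = - \frac{2833352549}{17116}$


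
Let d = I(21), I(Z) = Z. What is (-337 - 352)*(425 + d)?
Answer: -307294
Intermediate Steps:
d = 21
(-337 - 352)*(425 + d) = (-337 - 352)*(425 + 21) = -689*446 = -307294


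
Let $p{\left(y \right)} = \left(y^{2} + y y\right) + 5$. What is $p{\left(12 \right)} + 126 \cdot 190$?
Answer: $24233$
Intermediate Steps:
$p{\left(y \right)} = 5 + 2 y^{2}$ ($p{\left(y \right)} = \left(y^{2} + y^{2}\right) + 5 = 2 y^{2} + 5 = 5 + 2 y^{2}$)
$p{\left(12 \right)} + 126 \cdot 190 = \left(5 + 2 \cdot 12^{2}\right) + 126 \cdot 190 = \left(5 + 2 \cdot 144\right) + 23940 = \left(5 + 288\right) + 23940 = 293 + 23940 = 24233$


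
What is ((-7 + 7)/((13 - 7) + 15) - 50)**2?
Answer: 2500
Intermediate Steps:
((-7 + 7)/((13 - 7) + 15) - 50)**2 = (0/(6 + 15) - 50)**2 = (0/21 - 50)**2 = (0*(1/21) - 50)**2 = (0 - 50)**2 = (-50)**2 = 2500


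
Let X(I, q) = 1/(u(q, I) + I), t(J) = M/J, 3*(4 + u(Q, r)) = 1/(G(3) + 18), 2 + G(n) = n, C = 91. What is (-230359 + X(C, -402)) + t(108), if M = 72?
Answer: -3427731829/14880 ≈ -2.3036e+5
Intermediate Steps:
G(n) = -2 + n
u(Q, r) = -227/57 (u(Q, r) = -4 + 1/(3*((-2 + 3) + 18)) = -4 + 1/(3*(1 + 18)) = -4 + (⅓)/19 = -4 + (⅓)*(1/19) = -4 + 1/57 = -227/57)
t(J) = 72/J
X(I, q) = 1/(-227/57 + I)
(-230359 + X(C, -402)) + t(108) = (-230359 + 57/(-227 + 57*91)) + 72/108 = (-230359 + 57/(-227 + 5187)) + 72*(1/108) = (-230359 + 57/4960) + ⅔ = -1142580583/4960 + ⅔ = -3427731829/14880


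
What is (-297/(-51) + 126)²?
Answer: 5022081/289 ≈ 17377.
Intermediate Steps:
(-297/(-51) + 126)² = (-297*(-1/51) + 126)² = (99/17 + 126)² = (2241/17)² = 5022081/289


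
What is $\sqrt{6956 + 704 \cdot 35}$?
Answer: $2 \sqrt{7899} \approx 177.75$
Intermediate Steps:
$\sqrt{6956 + 704 \cdot 35} = \sqrt{6956 + 24640} = \sqrt{31596} = 2 \sqrt{7899}$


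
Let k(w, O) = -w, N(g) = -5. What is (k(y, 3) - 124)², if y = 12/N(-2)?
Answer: 369664/25 ≈ 14787.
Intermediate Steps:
y = -12/5 (y = 12/(-5) = 12*(-⅕) = -12/5 ≈ -2.4000)
(k(y, 3) - 124)² = (-1*(-12/5) - 124)² = (12/5 - 124)² = (-608/5)² = 369664/25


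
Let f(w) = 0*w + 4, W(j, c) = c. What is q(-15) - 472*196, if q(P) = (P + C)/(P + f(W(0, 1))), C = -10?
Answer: -1017607/11 ≈ -92510.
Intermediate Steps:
f(w) = 4 (f(w) = 0 + 4 = 4)
q(P) = (-10 + P)/(4 + P) (q(P) = (P - 10)/(P + 4) = (-10 + P)/(4 + P))
q(-15) - 472*196 = (-10 - 15)/(4 - 15) - 472*196 = -25/(-11) - 92512 = -1/11*(-25) - 92512 = 25/11 - 92512 = -1017607/11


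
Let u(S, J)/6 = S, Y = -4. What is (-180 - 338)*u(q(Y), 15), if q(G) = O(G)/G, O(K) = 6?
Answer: 4662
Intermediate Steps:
q(G) = 6/G
u(S, J) = 6*S
(-180 - 338)*u(q(Y), 15) = (-180 - 338)*(6*(6/(-4))) = -3108*6*(-1/4) = -3108*(-3)/2 = -518*(-9) = 4662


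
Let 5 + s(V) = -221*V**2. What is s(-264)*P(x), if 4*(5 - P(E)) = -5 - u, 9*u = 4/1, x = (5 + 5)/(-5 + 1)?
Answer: -3527246009/36 ≈ -9.7979e+7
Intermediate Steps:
s(V) = -5 - 221*V**2
x = -5/2 (x = 10/(-4) = 10*(-1/4) = -5/2 ≈ -2.5000)
u = 4/9 (u = (4/1)/9 = (4*1)/9 = (1/9)*4 = 4/9 ≈ 0.44444)
P(E) = 229/36 (P(E) = 5 - (-5 - 1*4/9)/4 = 5 - (-5 - 4/9)/4 = 5 - 1/4*(-49/9) = 5 + 49/36 = 229/36)
s(-264)*P(x) = (-5 - 221*(-264)**2)*(229/36) = (-5 - 221*69696)*(229/36) = (-5 - 15402816)*(229/36) = -15402821*229/36 = -3527246009/36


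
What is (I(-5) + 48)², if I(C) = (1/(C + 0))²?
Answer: 1442401/625 ≈ 2307.8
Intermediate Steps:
I(C) = C⁻² (I(C) = (1/C)² = C⁻²)
(I(-5) + 48)² = ((-5)⁻² + 48)² = (1/25 + 48)² = (1201/25)² = 1442401/625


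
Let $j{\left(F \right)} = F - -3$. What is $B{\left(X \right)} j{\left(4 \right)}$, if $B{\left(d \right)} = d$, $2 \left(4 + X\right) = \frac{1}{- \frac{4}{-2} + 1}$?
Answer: $- \frac{161}{6} \approx -26.833$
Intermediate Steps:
$j{\left(F \right)} = 3 + F$ ($j{\left(F \right)} = F + 3 = 3 + F$)
$X = - \frac{23}{6}$ ($X = -4 + \frac{1}{2 \left(- \frac{4}{-2} + 1\right)} = -4 + \frac{1}{2 \left(\left(-4\right) \left(- \frac{1}{2}\right) + 1\right)} = -4 + \frac{1}{2 \left(2 + 1\right)} = -4 + \frac{1}{2 \cdot 3} = -4 + \frac{1}{2} \cdot \frac{1}{3} = -4 + \frac{1}{6} = - \frac{23}{6} \approx -3.8333$)
$B{\left(X \right)} j{\left(4 \right)} = - \frac{23 \left(3 + 4\right)}{6} = \left(- \frac{23}{6}\right) 7 = - \frac{161}{6}$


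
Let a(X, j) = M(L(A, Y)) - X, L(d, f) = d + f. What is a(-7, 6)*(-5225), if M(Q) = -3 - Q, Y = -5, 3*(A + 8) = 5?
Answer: -240350/3 ≈ -80117.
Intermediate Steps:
A = -19/3 (A = -8 + (⅓)*5 = -8 + 5/3 = -19/3 ≈ -6.3333)
a(X, j) = 25/3 - X (a(X, j) = (-3 - (-19/3 - 5)) - X = (-3 - 1*(-34/3)) - X = (-3 + 34/3) - X = 25/3 - X)
a(-7, 6)*(-5225) = (25/3 - 1*(-7))*(-5225) = (25/3 + 7)*(-5225) = (46/3)*(-5225) = -240350/3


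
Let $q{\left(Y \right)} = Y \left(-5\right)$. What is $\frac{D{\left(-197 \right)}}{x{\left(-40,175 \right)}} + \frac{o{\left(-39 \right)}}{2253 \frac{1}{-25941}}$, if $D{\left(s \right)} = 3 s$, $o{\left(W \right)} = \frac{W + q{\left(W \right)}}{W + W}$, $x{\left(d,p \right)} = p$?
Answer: $\frac{2582609}{131425} \approx 19.651$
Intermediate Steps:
$q{\left(Y \right)} = - 5 Y$
$o{\left(W \right)} = -2$ ($o{\left(W \right)} = \frac{W - 5 W}{W + W} = \frac{\left(-4\right) W}{2 W} = - 4 W \frac{1}{2 W} = -2$)
$\frac{D{\left(-197 \right)}}{x{\left(-40,175 \right)}} + \frac{o{\left(-39 \right)}}{2253 \frac{1}{-25941}} = \frac{3 \left(-197\right)}{175} - \frac{2}{2253 \frac{1}{-25941}} = \left(-591\right) \frac{1}{175} - \frac{2}{2253 \left(- \frac{1}{25941}\right)} = - \frac{591}{175} - \frac{2}{- \frac{751}{8647}} = - \frac{591}{175} - - \frac{17294}{751} = - \frac{591}{175} + \frac{17294}{751} = \frac{2582609}{131425}$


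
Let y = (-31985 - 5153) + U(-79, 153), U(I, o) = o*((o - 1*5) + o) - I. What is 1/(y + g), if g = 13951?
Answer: 1/22945 ≈ 4.3582e-5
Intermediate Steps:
U(I, o) = -I + o*(-5 + 2*o) (U(I, o) = o*((o - 5) + o) - I = o*((-5 + o) + o) - I = o*(-5 + 2*o) - I = -I + o*(-5 + 2*o))
y = 8994 (y = (-31985 - 5153) + (-1*(-79) - 5*153 + 2*153²) = -37138 + (79 - 765 + 2*23409) = -37138 + (79 - 765 + 46818) = -37138 + 46132 = 8994)
1/(y + g) = 1/(8994 + 13951) = 1/22945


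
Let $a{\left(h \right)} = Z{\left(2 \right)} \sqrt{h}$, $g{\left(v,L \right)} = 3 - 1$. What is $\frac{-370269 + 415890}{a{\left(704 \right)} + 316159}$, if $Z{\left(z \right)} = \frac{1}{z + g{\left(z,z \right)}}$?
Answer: $\frac{14423489739}{99956513237} - \frac{91242 \sqrt{11}}{99956513237} \approx 0.14429$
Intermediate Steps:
$g{\left(v,L \right)} = 2$ ($g{\left(v,L \right)} = 3 - 1 = 2$)
$Z{\left(z \right)} = \frac{1}{2 + z}$ ($Z{\left(z \right)} = \frac{1}{z + 2} = \frac{1}{2 + z}$)
$a{\left(h \right)} = \frac{\sqrt{h}}{4}$ ($a{\left(h \right)} = \frac{\sqrt{h}}{2 + 2} = \frac{\sqrt{h}}{4}$)
$\frac{-370269 + 415890}{a{\left(704 \right)} + 316159} = \frac{-370269 + 415890}{\frac{\sqrt{704}}{4} + 316159} = \frac{45621}{\frac{8 \sqrt{11}}{4} + 316159} = \frac{45621}{2 \sqrt{11} + 316159} = \frac{45621}{316159 + 2 \sqrt{11}}$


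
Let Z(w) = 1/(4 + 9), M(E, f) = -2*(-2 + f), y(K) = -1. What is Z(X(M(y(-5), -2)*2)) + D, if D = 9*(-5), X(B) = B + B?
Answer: -584/13 ≈ -44.923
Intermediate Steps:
M(E, f) = 4 - 2*f
X(B) = 2*B
Z(w) = 1/13
D = -45
Z(X(M(y(-5), -2)*2)) + D = 1/13 - 45 = -584/13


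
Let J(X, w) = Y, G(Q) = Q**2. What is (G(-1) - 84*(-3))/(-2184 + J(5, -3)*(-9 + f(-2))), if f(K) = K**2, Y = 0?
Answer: -253/2184 ≈ -0.11584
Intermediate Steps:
J(X, w) = 0
(G(-1) - 84*(-3))/(-2184 + J(5, -3)*(-9 + f(-2))) = ((-1)**2 - 84*(-3))/(-2184 + 0*(-9 + (-2)**2)) = (1 + 252)/(-2184 + 0*(-9 + 4)) = 253/(-2184 + 0*(-5)) = 253/(-2184 + 0) = 253/(-2184) = 253*(-1/2184) = -253/2184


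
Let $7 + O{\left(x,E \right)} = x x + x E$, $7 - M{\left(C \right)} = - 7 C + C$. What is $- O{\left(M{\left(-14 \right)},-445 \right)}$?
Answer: $-40187$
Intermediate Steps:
$M{\left(C \right)} = 7 + 6 C$ ($M{\left(C \right)} = 7 - \left(- 7 C + C\right) = 7 - - 6 C = 7 + 6 C$)
$O{\left(x,E \right)} = -7 + x^{2} + E x$ ($O{\left(x,E \right)} = -7 + \left(x x + x E\right) = -7 + \left(x^{2} + E x\right) = -7 + x^{2} + E x$)
$- O{\left(M{\left(-14 \right)},-445 \right)} = - (-7 + \left(7 + 6 \left(-14\right)\right)^{2} - 445 \left(7 + 6 \left(-14\right)\right)) = - (-7 + \left(7 - 84\right)^{2} - 445 \left(7 - 84\right)) = - (-7 + \left(-77\right)^{2} - -34265) = - (-7 + 5929 + 34265) = \left(-1\right) 40187 = -40187$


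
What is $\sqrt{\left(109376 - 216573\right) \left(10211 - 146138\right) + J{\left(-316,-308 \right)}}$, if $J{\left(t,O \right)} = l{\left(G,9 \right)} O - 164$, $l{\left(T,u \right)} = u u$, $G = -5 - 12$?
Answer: $\sqrt{14570941507} \approx 1.2071 \cdot 10^{5}$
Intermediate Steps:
$G = -17$
$l{\left(T,u \right)} = u^{2}$
$J{\left(t,O \right)} = -164 + 81 O$ ($J{\left(t,O \right)} = 9^{2} O - 164 = 81 O - 164 = -164 + 81 O$)
$\sqrt{\left(109376 - 216573\right) \left(10211 - 146138\right) + J{\left(-316,-308 \right)}} = \sqrt{\left(109376 - 216573\right) \left(10211 - 146138\right) + \left(-164 + 81 \left(-308\right)\right)} = \sqrt{\left(-107197\right) \left(-135927\right) - 25112} = \sqrt{14570966619 - 25112} = \sqrt{14570941507}$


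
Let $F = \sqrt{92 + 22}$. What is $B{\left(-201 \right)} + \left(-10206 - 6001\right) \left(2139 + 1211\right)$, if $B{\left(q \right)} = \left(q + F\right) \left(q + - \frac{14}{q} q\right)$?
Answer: $-54250235 - 215 \sqrt{114} \approx -5.4253 \cdot 10^{7}$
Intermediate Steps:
$F = \sqrt{114} \approx 10.677$
$B{\left(q \right)} = \left(-14 + q\right) \left(q + \sqrt{114}\right)$ ($B{\left(q \right)} = \left(q + \sqrt{114}\right) \left(q + - \frac{14}{q} q\right) = \left(q + \sqrt{114}\right) \left(q - 14\right) = \left(q + \sqrt{114}\right) \left(-14 + q\right) = \left(-14 + q\right) \left(q + \sqrt{114}\right)$)
$B{\left(-201 \right)} + \left(-10206 - 6001\right) \left(2139 + 1211\right) = \left(\left(-201\right)^{2} - -2814 - 14 \sqrt{114} - 201 \sqrt{114}\right) + \left(-10206 - 6001\right) \left(2139 + 1211\right) = \left(40401 + 2814 - 14 \sqrt{114} - 201 \sqrt{114}\right) - 54293450 = \left(43215 - 215 \sqrt{114}\right) - 54293450 = -54250235 - 215 \sqrt{114}$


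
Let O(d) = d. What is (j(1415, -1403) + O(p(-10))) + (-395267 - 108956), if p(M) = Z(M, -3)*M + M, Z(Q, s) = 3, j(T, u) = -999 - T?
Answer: -506677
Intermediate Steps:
p(M) = 4*M (p(M) = 3*M + M = 4*M)
(j(1415, -1403) + O(p(-10))) + (-395267 - 108956) = ((-999 - 1*1415) + 4*(-10)) + (-395267 - 108956) = ((-999 - 1415) - 40) - 504223 = (-2414 - 40) - 504223 = -2454 - 504223 = -506677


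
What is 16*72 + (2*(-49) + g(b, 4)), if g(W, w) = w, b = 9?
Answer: 1058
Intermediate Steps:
16*72 + (2*(-49) + g(b, 4)) = 16*72 + (2*(-49) + 4) = 1152 + (-98 + 4) = 1152 - 94 = 1058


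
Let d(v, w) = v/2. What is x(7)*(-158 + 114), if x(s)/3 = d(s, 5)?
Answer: -462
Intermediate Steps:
d(v, w) = v/2 (d(v, w) = v*(½) = v/2)
x(s) = 3*s/2 (x(s) = 3*(s/2) = 3*s/2)
x(7)*(-158 + 114) = ((3/2)*7)*(-158 + 114) = (21/2)*(-44) = -462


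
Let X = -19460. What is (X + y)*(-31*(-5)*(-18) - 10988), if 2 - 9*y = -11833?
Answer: 250001810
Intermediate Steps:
y = 1315 (y = 2/9 - ⅑*(-11833) = 2/9 + 11833/9 = 1315)
(X + y)*(-31*(-5)*(-18) - 10988) = (-19460 + 1315)*(-31*(-5)*(-18) - 10988) = -18145*(155*(-18) - 10988) = -18145*(-2790 - 10988) = -18145*(-13778) = 250001810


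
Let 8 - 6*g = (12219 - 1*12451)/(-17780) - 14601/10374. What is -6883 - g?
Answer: -90704015873/13174980 ≈ -6884.6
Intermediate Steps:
g = 20628533/13174980 (g = 4/3 - ((12219 - 1*12451)/(-17780) - 14601/10374)/6 = 4/3 - ((12219 - 12451)*(-1/17780) - 14601*1/10374)/6 = 4/3 - (-232*(-1/17780) - 4867/3458)/6 = 4/3 - (58/4445 - 4867/3458)/6 = 4/3 - ⅙*(-3061893/2195830) = 4/3 + 1020631/4391660 = 20628533/13174980 ≈ 1.5657)
-6883 - g = -6883 - 1*20628533/13174980 = -6883 - 20628533/13174980 = -90704015873/13174980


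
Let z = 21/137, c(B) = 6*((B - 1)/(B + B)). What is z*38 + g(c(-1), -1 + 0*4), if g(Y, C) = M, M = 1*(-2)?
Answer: 524/137 ≈ 3.8248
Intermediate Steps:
M = -2
c(B) = 3*(-1 + B)/B (c(B) = 6*((-1 + B)/((2*B))) = 6*((-1 + B)*(1/(2*B))) = 6*((-1 + B)/(2*B)) = 3*(-1 + B)/B)
z = 21/137 (z = 21*(1/137) = 21/137 ≈ 0.15328)
g(Y, C) = -2
z*38 + g(c(-1), -1 + 0*4) = (21/137)*38 - 2 = 798/137 - 2 = 524/137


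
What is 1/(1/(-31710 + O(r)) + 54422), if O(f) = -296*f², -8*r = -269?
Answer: 2931037/159512895606 ≈ 1.8375e-5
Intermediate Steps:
r = 269/8 (r = -⅛*(-269) = 269/8 ≈ 33.625)
1/(1/(-31710 + O(r)) + 54422) = 1/(1/(-31710 - 296*(269/8)²) + 54422) = 1/(1/(-31710 - 296*72361/64) + 54422) = 1/(1/(-31710 - 2677357/8) + 54422) = 1/(1/(-2931037/8) + 54422) = 1/(-8/2931037 + 54422) = 1/(159512895606/2931037) = 2931037/159512895606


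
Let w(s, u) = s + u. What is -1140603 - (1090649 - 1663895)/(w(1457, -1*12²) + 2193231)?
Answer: -1251551448393/1097272 ≈ -1.1406e+6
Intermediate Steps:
-1140603 - (1090649 - 1663895)/(w(1457, -1*12²) + 2193231) = -1140603 - (1090649 - 1663895)/((1457 - 1*12²) + 2193231) = -1140603 - (-573246)/((1457 - 1*144) + 2193231) = -1140603 - (-573246)/((1457 - 144) + 2193231) = -1140603 - (-573246)/(1313 + 2193231) = -1140603 - (-573246)/2194544 = -1140603 - 1*(-286623/1097272) = -1140603 + 286623/1097272 = -1251551448393/1097272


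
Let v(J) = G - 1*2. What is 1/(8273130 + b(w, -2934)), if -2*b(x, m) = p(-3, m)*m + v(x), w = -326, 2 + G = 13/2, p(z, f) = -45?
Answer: 4/32828455 ≈ 1.2185e-7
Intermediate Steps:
G = 9/2 (G = -2 + 13/2 = 9/2 ≈ 4.5000)
v(J) = 5/2 (v(J) = 9/2 - 1*2 = 9/2 - 2 = 5/2)
b(x, m) = -5/4 + 45*m/2 (b(x, m) = -(-45*m + 5/2)/2 = -(5/2 - 45*m)/2 = -5/4 + 45*m/2)
1/(8273130 + b(w, -2934)) = 1/(8273130 + (-5/4 + (45/2)*(-2934))) = 1/(8273130 + (-5/4 - 66015)) = 1/(8273130 - 264065/4) = 1/(32828455/4) = 4/32828455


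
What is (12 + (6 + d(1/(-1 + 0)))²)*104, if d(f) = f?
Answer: 3848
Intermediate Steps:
(12 + (6 + d(1/(-1 + 0)))²)*104 = (12 + (6 + 1/(-1 + 0))²)*104 = (12 + (6 + 1/(-1))²)*104 = (12 + (6 - 1)²)*104 = (12 + 5²)*104 = (12 + 25)*104 = 37*104 = 3848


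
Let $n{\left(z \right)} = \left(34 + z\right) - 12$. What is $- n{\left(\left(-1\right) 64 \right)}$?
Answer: $42$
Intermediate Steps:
$n{\left(z \right)} = 22 + z$
$- n{\left(\left(-1\right) 64 \right)} = - (22 - 64) = \left(-1\right) \left(-42\right) = 42$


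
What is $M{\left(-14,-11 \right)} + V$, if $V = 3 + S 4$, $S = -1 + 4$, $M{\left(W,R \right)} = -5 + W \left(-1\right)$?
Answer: $24$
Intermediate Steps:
$M{\left(W,R \right)} = -5 - W$
$S = 3$
$V = 15$ ($V = 3 + 3 \cdot 4 = 3 + 12 = 15$)
$M{\left(-14,-11 \right)} + V = \left(-5 - -14\right) + 15 = \left(-5 + 14\right) + 15 = 9 + 15 = 24$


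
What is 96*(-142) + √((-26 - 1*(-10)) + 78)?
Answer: -13632 + √62 ≈ -13624.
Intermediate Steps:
96*(-142) + √((-26 - 1*(-10)) + 78) = -13632 + √((-26 + 10) + 78) = -13632 + √(-16 + 78) = -13632 + √62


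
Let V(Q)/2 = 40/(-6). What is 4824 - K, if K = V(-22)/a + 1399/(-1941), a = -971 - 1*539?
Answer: 1414079645/293091 ≈ 4824.7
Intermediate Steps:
a = -1510 (a = -971 - 539 = -1510)
V(Q) = -40/3 (V(Q) = 2*(40/(-6)) = 2*(40*(-1/6)) = 2*(-20/3) = -40/3)
K = -208661/293091 (K = -40/3/(-1510) + 1399/(-1941) = -40/3*(-1/1510) + 1399*(-1/1941) = 4/453 - 1399/1941 = -208661/293091 ≈ -0.71193)
4824 - K = 4824 - 1*(-208661/293091) = 4824 + 208661/293091 = 1414079645/293091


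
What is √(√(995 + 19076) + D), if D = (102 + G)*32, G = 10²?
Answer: √(6464 + √20071) ≈ 81.275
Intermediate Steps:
G = 100
D = 6464 (D = (102 + 100)*32 = 202*32 = 6464)
√(√(995 + 19076) + D) = √(√(995 + 19076) + 6464) = √(√20071 + 6464) = √(6464 + √20071)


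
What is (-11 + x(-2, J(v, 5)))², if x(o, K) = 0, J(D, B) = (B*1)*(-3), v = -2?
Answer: 121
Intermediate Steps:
J(D, B) = -3*B (J(D, B) = B*(-3) = -3*B)
(-11 + x(-2, J(v, 5)))² = (-11 + 0)² = (-11)² = 121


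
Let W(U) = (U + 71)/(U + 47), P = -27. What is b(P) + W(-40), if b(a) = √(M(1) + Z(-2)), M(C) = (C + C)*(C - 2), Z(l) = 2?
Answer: 31/7 ≈ 4.4286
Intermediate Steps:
M(C) = 2*C*(-2 + C) (M(C) = (2*C)*(-2 + C) = 2*C*(-2 + C))
b(a) = 0 (b(a) = √(2*1*(-2 + 1) + 2) = √(2*1*(-1) + 2) = √(-2 + 2) = √0 = 0)
W(U) = (71 + U)/(47 + U)
b(P) + W(-40) = 0 + (71 - 40)/(47 - 40) = 0 + 31/7 = 31/7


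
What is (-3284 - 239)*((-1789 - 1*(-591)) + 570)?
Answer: 2212444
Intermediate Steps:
(-3284 - 239)*((-1789 - 1*(-591)) + 570) = -3523*((-1789 + 591) + 570) = -3523*(-1198 + 570) = -3523*(-628) = 2212444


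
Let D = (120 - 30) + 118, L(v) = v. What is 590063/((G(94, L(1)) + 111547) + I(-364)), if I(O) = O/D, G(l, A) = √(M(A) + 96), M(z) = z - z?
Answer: 351033199204/66359161075 - 37764032*√6/199077483225 ≈ 5.2894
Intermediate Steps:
M(z) = 0
G(l, A) = 4*√6 (G(l, A) = √(0 + 96) = √96 = 4*√6)
D = 208 (D = 90 + 118 = 208)
I(O) = O/208
590063/((G(94, L(1)) + 111547) + I(-364)) = 590063/((4*√6 + 111547) + (1/208)*(-364)) = 590063/((111547 + 4*√6) - 7/4) = 590063/(446181/4 + 4*√6)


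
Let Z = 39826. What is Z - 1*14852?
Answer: 24974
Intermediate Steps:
Z - 1*14852 = 39826 - 1*14852 = 39826 - 14852 = 24974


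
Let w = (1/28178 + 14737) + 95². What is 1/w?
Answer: 28178/669565637 ≈ 4.2084e-5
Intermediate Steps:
w = 669565637/28178 (w = (1/28178 + 14737) + 9025 = 415259187/28178 + 9025 = 669565637/28178 ≈ 23762.)
1/w = 1/(669565637/28178) = 28178/669565637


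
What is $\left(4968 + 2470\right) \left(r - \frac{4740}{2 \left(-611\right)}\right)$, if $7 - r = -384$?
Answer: $\frac{1794573698}{611} \approx 2.9371 \cdot 10^{6}$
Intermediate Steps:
$r = 391$ ($r = 7 - -384 = 7 + 384 = 391$)
$\left(4968 + 2470\right) \left(r - \frac{4740}{2 \left(-611\right)}\right) = \left(4968 + 2470\right) \left(391 - \frac{4740}{2 \left(-611\right)}\right) = 7438 \left(391 - \frac{4740}{-1222}\right) = 7438 \left(391 - - \frac{2370}{611}\right) = 7438 \left(391 + \frac{2370}{611}\right) = 7438 \cdot \frac{241271}{611} = \frac{1794573698}{611}$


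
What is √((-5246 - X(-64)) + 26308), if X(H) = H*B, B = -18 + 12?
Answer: 7*√422 ≈ 143.80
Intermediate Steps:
B = -6
X(H) = -6*H (X(H) = H*(-6) = -6*H)
√((-5246 - X(-64)) + 26308) = √((-5246 - (-6)*(-64)) + 26308) = √((-5246 - 1*384) + 26308) = √((-5246 - 384) + 26308) = √(-5630 + 26308) = √20678 = 7*√422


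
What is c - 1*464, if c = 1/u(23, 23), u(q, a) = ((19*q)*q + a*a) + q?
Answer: -4919791/10603 ≈ -464.00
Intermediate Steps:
u(q, a) = q + a² + 19*q² (u(q, a) = (19*q² + a²) + q = (a² + 19*q²) + q = q + a² + 19*q²)
c = 1/10603 (c = 1/(23 + 23² + 19*23²) = 1/(23 + 529 + 19*529) = 1/(23 + 529 + 10051) = 1/10603 ≈ 9.4313e-5)
c - 1*464 = 1/10603 - 1*464 = 1/10603 - 464 = -4919791/10603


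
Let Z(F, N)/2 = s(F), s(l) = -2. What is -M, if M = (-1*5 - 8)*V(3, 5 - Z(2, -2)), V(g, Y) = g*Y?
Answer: 351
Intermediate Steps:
Z(F, N) = -4 (Z(F, N) = 2*(-2) = -4)
V(g, Y) = Y*g
M = -351 (M = (-1*5 - 8)*((5 - 1*(-4))*3) = (-5 - 8)*((5 + 4)*3) = -117*3 = -13*27 = -351)
-M = -1*(-351) = 351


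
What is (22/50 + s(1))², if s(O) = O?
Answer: 1296/625 ≈ 2.0736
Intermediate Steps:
(22/50 + s(1))² = (22/50 + 1)² = (22*(1/50) + 1)² = (11/25 + 1)² = (36/25)² = 1296/625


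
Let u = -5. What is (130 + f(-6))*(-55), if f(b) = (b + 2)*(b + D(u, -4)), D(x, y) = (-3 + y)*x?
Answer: -770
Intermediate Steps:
D(x, y) = x*(-3 + y)
f(b) = (2 + b)*(35 + b) (f(b) = (b + 2)*(b - 5*(-3 - 4)) = (2 + b)*(b - 5*(-7)) = (2 + b)*(b + 35) = (2 + b)*(35 + b))
(130 + f(-6))*(-55) = (130 + (70 + (-6)² + 37*(-6)))*(-55) = (130 + (70 + 36 - 222))*(-55) = (130 - 116)*(-55) = 14*(-55) = -770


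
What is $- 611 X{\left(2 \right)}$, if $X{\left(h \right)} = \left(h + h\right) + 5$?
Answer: $-5499$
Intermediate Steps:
$X{\left(h \right)} = 5 + 2 h$ ($X{\left(h \right)} = 2 h + 5 = 5 + 2 h$)
$- 611 X{\left(2 \right)} = - 611 \left(5 + 2 \cdot 2\right) = - 611 \left(5 + 4\right) = \left(-611\right) 9 = -5499$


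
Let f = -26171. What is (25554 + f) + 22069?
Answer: 21452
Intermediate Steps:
(25554 + f) + 22069 = (25554 - 26171) + 22069 = -617 + 22069 = 21452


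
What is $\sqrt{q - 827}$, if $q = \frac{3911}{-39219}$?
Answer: $\frac{2 i \sqrt{318046715814}}{39219} \approx 28.759 i$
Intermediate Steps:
$q = - \frac{3911}{39219}$ ($q = 3911 \left(- \frac{1}{39219}\right) = - \frac{3911}{39219} \approx -0.099722$)
$\sqrt{q - 827} = \sqrt{- \frac{3911}{39219} - 827} = \sqrt{- \frac{32438024}{39219}} = \frac{2 i \sqrt{318046715814}}{39219}$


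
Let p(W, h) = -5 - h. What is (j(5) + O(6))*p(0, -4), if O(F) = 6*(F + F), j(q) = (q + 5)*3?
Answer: -102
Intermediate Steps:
j(q) = 15 + 3*q (j(q) = (5 + q)*3 = 15 + 3*q)
O(F) = 12*F (O(F) = 6*(2*F) = 12*F)
(j(5) + O(6))*p(0, -4) = ((15 + 3*5) + 12*6)*(-5 - 1*(-4)) = ((15 + 15) + 72)*(-5 + 4) = (30 + 72)*(-1) = 102*(-1) = -102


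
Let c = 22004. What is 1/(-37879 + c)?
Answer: -1/15875 ≈ -6.2992e-5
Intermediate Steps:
1/(-37879 + c) = 1/(-37879 + 22004) = 1/(-15875) = -1/15875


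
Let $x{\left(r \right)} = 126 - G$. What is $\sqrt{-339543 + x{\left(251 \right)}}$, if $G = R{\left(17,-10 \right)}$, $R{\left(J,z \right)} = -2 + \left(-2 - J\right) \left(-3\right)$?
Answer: $28 i \sqrt{433} \approx 582.64 i$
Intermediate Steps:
$R{\left(J,z \right)} = 4 + 3 J$ ($R{\left(J,z \right)} = -2 + \left(6 + 3 J\right) = 4 + 3 J$)
$G = 55$ ($G = 4 + 3 \cdot 17 = 4 + 51 = 55$)
$x{\left(r \right)} = 71$ ($x{\left(r \right)} = 126 - 55 = 71$)
$\sqrt{-339543 + x{\left(251 \right)}} = \sqrt{-339543 + 71} = \sqrt{-339472} = 28 i \sqrt{433}$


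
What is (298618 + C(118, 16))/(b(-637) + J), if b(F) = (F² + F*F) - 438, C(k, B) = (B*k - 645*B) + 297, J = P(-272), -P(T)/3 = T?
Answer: 290483/811916 ≈ 0.35777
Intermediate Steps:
P(T) = -3*T
J = 816 (J = -3*(-272) = 816)
C(k, B) = 297 - 645*B + B*k (C(k, B) = (-645*B + B*k) + 297 = 297 - 645*B + B*k)
b(F) = -438 + 2*F² (b(F) = (F² + F²) - 438 = 2*F² - 438 = -438 + 2*F²)
(298618 + C(118, 16))/(b(-637) + J) = (298618 + (297 - 645*16 + 16*118))/((-438 + 2*(-637)²) + 816) = (298618 + (297 - 10320 + 1888))/((-438 + 2*405769) + 816) = (298618 - 8135)/((-438 + 811538) + 816) = 290483/(811100 + 816) = 290483/811916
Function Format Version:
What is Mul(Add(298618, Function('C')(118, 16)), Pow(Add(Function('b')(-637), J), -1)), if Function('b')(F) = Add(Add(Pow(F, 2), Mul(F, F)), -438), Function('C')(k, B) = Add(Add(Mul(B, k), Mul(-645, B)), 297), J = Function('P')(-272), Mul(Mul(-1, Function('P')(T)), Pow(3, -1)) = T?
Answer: Rational(290483, 811916) ≈ 0.35777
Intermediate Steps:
Function('P')(T) = Mul(-3, T)
J = 816 (J = Mul(-3, -272) = 816)
Function('C')(k, B) = Add(297, Mul(-645, B), Mul(B, k)) (Function('C')(k, B) = Add(Add(Mul(-645, B), Mul(B, k)), 297) = Add(297, Mul(-645, B), Mul(B, k)))
Function('b')(F) = Add(-438, Mul(2, Pow(F, 2))) (Function('b')(F) = Add(Add(Pow(F, 2), Pow(F, 2)), -438) = Add(Mul(2, Pow(F, 2)), -438) = Add(-438, Mul(2, Pow(F, 2))))
Mul(Add(298618, Function('C')(118, 16)), Pow(Add(Function('b')(-637), J), -1)) = Mul(Add(298618, Add(297, Mul(-645, 16), Mul(16, 118))), Pow(Add(Add(-438, Mul(2, Pow(-637, 2))), 816), -1)) = Mul(Add(298618, Add(297, -10320, 1888)), Pow(Add(Add(-438, Mul(2, 405769)), 816), -1)) = Mul(Add(298618, -8135), Pow(Add(Add(-438, 811538), 816), -1)) = Mul(290483, Pow(Add(811100, 816), -1)) = Mul(290483, Pow(811916, -1)) = Mul(290483, Rational(1, 811916)) = Rational(290483, 811916)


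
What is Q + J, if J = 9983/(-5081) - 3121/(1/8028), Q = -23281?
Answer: -127424727172/5081 ≈ -2.5079e+7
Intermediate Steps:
J = -127306436411/5081 (J = 9983*(-1/5081) - 3121/1/8028 = -9983/5081 - 3121*8028 = -9983/5081 - 25055388 = -127306436411/5081 ≈ -2.5055e+7)
Q + J = -23281 - 127306436411/5081 = -127424727172/5081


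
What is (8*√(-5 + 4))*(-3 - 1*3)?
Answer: -48*I ≈ -48.0*I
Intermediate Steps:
(8*√(-5 + 4))*(-3 - 1*3) = (8*√(-1))*(-3 - 3) = (8*I)*(-6) = -48*I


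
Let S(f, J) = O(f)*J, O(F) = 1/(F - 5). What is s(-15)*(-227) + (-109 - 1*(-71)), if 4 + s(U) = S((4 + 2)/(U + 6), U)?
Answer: 4575/17 ≈ 269.12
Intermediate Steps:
O(F) = 1/(-5 + F)
S(f, J) = J/(-5 + f)
s(U) = -4 + U/(-5 + 6/(6 + U)) (s(U) = -4 + U/(-5 + (4 + 2)/(U + 6)) = -4 + U/(-5 + 6/(6 + U)))
s(-15)*(-227) + (-109 - 1*(-71)) = ((-96 - 1*(-15)² - 26*(-15))/(24 + 5*(-15)))*(-227) + (-109 - 1*(-71)) = ((-96 - 1*225 + 390)/(24 - 75))*(-227) + (-109 + 71) = ((-96 - 225 + 390)/(-51))*(-227) - 38 = -1/51*69*(-227) - 38 = -23/17*(-227) - 38 = 5221/17 - 38 = 4575/17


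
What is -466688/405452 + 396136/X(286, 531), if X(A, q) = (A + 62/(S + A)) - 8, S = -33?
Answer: 2537657674998/1783887437 ≈ 1422.5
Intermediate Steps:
X(A, q) = -8 + A + 62/(-33 + A) (X(A, q) = (A + 62/(-33 + A)) - 8 = -8 + A + 62/(-33 + A))
-466688/405452 + 396136/X(286, 531) = -466688/405452 + 396136/(((326 + 286² - 41*286)/(-33 + 286))) = -466688*1/405452 + 396136/(((326 + 81796 - 11726)/253)) = -116672/101363 + 396136/(((1/253)*70396)) = -116672/101363 + 396136/(70396/253) = -116672/101363 + 396136*(253/70396) = -116672/101363 + 25055602/17599 = 2537657674998/1783887437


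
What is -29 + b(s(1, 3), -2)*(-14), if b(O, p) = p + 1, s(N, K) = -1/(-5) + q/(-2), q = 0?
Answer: -15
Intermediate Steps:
s(N, K) = ⅕ (s(N, K) = -1/(-5) + 0/(-2) = -1*(-⅕) + 0*(-½) = ⅕ + 0 = ⅕)
b(O, p) = 1 + p
-29 + b(s(1, 3), -2)*(-14) = -29 + (1 - 2)*(-14) = -29 - 1*(-14) = -29 + 14 = -15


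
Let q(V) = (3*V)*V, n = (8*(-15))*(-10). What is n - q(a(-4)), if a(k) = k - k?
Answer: 1200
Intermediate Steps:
a(k) = 0
n = 1200 (n = -120*(-10) = 1200)
q(V) = 3*V²
n - q(a(-4)) = 1200 - 3*0² = 1200 - 3*0 = 1200 - 1*0 = 1200 + 0 = 1200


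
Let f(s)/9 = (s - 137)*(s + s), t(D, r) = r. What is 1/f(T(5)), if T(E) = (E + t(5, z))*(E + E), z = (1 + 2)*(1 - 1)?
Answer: -1/78300 ≈ -1.2771e-5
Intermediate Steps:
z = 0 (z = 3*0 = 0)
T(E) = 2*E² (T(E) = (E + 0)*(E + E) = E*(2*E) = 2*E²)
f(s) = 18*s*(-137 + s) (f(s) = 9*((s - 137)*(s + s)) = 9*((-137 + s)*(2*s)) = 9*(2*s*(-137 + s)) = 18*s*(-137 + s))
1/f(T(5)) = 1/(18*(2*5²)*(-137 + 2*5²)) = 1/(18*(2*25)*(-137 + 2*25)) = 1/(18*50*(-137 + 50)) = 1/(18*50*(-87)) = 1/(-78300) = -1/78300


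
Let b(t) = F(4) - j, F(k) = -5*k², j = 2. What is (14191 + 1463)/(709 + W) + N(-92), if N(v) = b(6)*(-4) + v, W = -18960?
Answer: 4291582/18251 ≈ 235.14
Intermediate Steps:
b(t) = -82 (b(t) = -5*4² - 1*2 = -5*16 - 2 = -80 - 2 = -82)
N(v) = 328 + v (N(v) = -82*(-4) + v = 328 + v)
(14191 + 1463)/(709 + W) + N(-92) = (14191 + 1463)/(709 - 18960) + (328 - 92) = 15654/(-18251) + 236 = 15654*(-1/18251) + 236 = -15654/18251 + 236 = 4291582/18251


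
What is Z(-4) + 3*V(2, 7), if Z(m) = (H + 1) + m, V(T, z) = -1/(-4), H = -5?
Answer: -29/4 ≈ -7.2500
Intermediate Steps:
V(T, z) = ¼ (V(T, z) = -1*(-¼) = ¼)
Z(m) = -4 + m (Z(m) = (-5 + 1) + m = -4 + m)
Z(-4) + 3*V(2, 7) = (-4 - 4) + 3*(¼) = -8 + ¾ = -29/4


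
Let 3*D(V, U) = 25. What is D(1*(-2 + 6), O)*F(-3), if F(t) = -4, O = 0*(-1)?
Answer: -100/3 ≈ -33.333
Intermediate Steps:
O = 0
D(V, U) = 25/3 (D(V, U) = (⅓)*25 = 25/3)
D(1*(-2 + 6), O)*F(-3) = (25/3)*(-4) = -100/3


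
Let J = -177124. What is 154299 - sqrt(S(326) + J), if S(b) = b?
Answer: 154299 - I*sqrt(176798) ≈ 1.543e+5 - 420.47*I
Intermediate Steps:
154299 - sqrt(S(326) + J) = 154299 - sqrt(326 - 177124) = 154299 - sqrt(-176798) = 154299 - I*sqrt(176798)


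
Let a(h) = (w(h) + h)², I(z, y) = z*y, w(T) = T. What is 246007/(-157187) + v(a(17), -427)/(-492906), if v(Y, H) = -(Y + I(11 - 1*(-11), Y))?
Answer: -58539519193/38739207711 ≈ -1.5111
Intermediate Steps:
I(z, y) = y*z
a(h) = 4*h² (a(h) = (h + h)² = (2*h)² = 4*h²)
v(Y, H) = -23*Y (v(Y, H) = -(Y + Y*(11 - 1*(-11))) = -(Y + Y*(11 + 11)) = -(Y + Y*22) = -(Y + 22*Y) = -23*Y)
246007/(-157187) + v(a(17), -427)/(-492906) = 246007/(-157187) - 92*17²/(-492906) = 246007*(-1/157187) - 92*289*(-1/492906) = -246007/157187 - 23*1156*(-1/492906) = -246007/157187 - 26588*(-1/492906) = -246007/157187 + 13294/246453 = -58539519193/38739207711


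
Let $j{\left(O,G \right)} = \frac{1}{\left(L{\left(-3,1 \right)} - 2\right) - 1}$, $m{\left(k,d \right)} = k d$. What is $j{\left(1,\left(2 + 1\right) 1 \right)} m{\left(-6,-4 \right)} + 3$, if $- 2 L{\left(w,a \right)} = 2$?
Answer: $-3$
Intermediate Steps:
$L{\left(w,a \right)} = -1$ ($L{\left(w,a \right)} = \left(- \frac{1}{2}\right) 2 = -1$)
$m{\left(k,d \right)} = d k$
$j{\left(O,G \right)} = - \frac{1}{4}$ ($j{\left(O,G \right)} = \frac{1}{\left(-1 - 2\right) - 1} = \frac{1}{-3 - 1} = \frac{1}{-4} = - \frac{1}{4}$)
$j{\left(1,\left(2 + 1\right) 1 \right)} m{\left(-6,-4 \right)} + 3 = - \frac{\left(-4\right) \left(-6\right)}{4} + 3 = \left(- \frac{1}{4}\right) 24 + 3 = -6 + 3 = -3$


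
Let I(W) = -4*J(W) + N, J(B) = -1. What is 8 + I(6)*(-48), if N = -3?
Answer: -40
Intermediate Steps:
I(W) = 1 (I(W) = -4*(-1) - 3 = 4 - 3 = 1)
8 + I(6)*(-48) = 8 + 1*(-48) = 8 - 48 = -40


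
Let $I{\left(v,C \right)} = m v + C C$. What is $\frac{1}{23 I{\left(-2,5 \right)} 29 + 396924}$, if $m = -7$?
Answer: $\frac{1}{422937} \approx 2.3644 \cdot 10^{-6}$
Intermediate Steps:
$I{\left(v,C \right)} = C^{2} - 7 v$ ($I{\left(v,C \right)} = - 7 v + C C = - 7 v + C^{2} = C^{2} - 7 v$)
$\frac{1}{23 I{\left(-2,5 \right)} 29 + 396924} = \frac{1}{23 \left(5^{2} - -14\right) 29 + 396924} = \frac{1}{23 \left(25 + 14\right) 29 + 396924} = \frac{1}{23 \cdot 39 \cdot 29 + 396924} = \frac{1}{897 \cdot 29 + 396924} = \frac{1}{26013 + 396924} = \frac{1}{422937}$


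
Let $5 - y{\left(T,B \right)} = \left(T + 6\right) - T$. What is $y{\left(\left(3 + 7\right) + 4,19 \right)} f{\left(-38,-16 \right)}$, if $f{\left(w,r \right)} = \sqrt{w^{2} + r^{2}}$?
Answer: $- 10 \sqrt{17} \approx -41.231$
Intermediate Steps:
$f{\left(w,r \right)} = \sqrt{r^{2} + w^{2}}$
$y{\left(T,B \right)} = -1$ ($y{\left(T,B \right)} = 5 - \left(\left(T + 6\right) - T\right) = 5 - \left(\left(6 + T\right) - T\right) = 5 - 6 = -1$)
$y{\left(\left(3 + 7\right) + 4,19 \right)} f{\left(-38,-16 \right)} = - \sqrt{\left(-16\right)^{2} + \left(-38\right)^{2}} = - \sqrt{256 + 1444} = - \sqrt{1700} = - 10 \sqrt{17}$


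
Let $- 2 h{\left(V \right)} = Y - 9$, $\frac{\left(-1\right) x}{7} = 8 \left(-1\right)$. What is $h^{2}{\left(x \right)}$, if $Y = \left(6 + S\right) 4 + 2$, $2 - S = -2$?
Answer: $\frac{1089}{4} \approx 272.25$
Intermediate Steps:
$S = 4$ ($S = 2 - -2 = 2 + 2 = 4$)
$Y = 42$ ($Y = \left(6 + 4\right) 4 + 2 = 10 \cdot 4 + 2 = 40 + 2 = 42$)
$x = 56$ ($x = - 7 \cdot 8 \left(-1\right) = \left(-7\right) \left(-8\right) = 56$)
$h{\left(V \right)} = - \frac{33}{2}$ ($h{\left(V \right)} = - \frac{42 - 9}{2} = \left(- \frac{1}{2}\right) 33 = - \frac{33}{2}$)
$h^{2}{\left(x \right)} = \left(- \frac{33}{2}\right)^{2} = \frac{1089}{4}$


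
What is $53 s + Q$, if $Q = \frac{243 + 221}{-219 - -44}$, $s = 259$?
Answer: $\frac{2401761}{175} \approx 13724.0$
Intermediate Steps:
$Q = - \frac{464}{175}$ ($Q = \frac{464}{-219 + \left(-13 + 57\right)} = \frac{464}{-219 + 44} = \frac{464}{-175} = 464 \left(- \frac{1}{175}\right) = - \frac{464}{175} \approx -2.6514$)
$53 s + Q = 53 \cdot 259 - \frac{464}{175} = 13727 - \frac{464}{175} = \frac{2401761}{175}$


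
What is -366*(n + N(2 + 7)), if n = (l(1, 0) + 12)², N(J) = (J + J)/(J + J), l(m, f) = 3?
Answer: -82716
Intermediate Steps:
N(J) = 1 (N(J) = (2*J)/((2*J)) = (2*J)*(1/(2*J)) = 1)
n = 225 (n = (3 + 12)² = 15² = 225)
-366*(n + N(2 + 7)) = -366*(225 + 1) = -366*226 = -82716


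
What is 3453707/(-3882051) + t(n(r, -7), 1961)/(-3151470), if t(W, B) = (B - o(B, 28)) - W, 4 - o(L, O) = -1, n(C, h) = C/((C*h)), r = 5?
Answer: -25414311639791/28546390284930 ≈ -0.89028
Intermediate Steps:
n(C, h) = 1/h (n(C, h) = C*(1/(C*h)) = 1/h)
o(L, O) = 5 (o(L, O) = 4 - 1*(-1) = 4 + 1 = 5)
t(W, B) = -5 + B - W (t(W, B) = (B - 1*5) - W = (B - 5) - W = (-5 + B) - W = -5 + B - W)
3453707/(-3882051) + t(n(r, -7), 1961)/(-3151470) = 3453707/(-3882051) + (-5 + 1961 - 1/(-7))/(-3151470) = 3453707*(-1/3882051) + (-5 + 1961 - 1*(-⅐))*(-1/3151470) = -3453707/3882051 + (-5 + 1961 + ⅐)*(-1/3151470) = -3453707/3882051 + (13693/7)*(-1/3151470) = -3453707/3882051 - 13693/22060290 = -25414311639791/28546390284930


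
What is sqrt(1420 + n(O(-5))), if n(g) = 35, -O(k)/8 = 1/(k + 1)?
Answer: sqrt(1455) ≈ 38.144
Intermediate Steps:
O(k) = -8/(1 + k) (O(k) = -8/(k + 1) = -8/(1 + k))
sqrt(1420 + n(O(-5))) = sqrt(1420 + 35) = sqrt(1455)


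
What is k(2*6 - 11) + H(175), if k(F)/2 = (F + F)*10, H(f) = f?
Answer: 215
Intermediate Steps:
k(F) = 40*F (k(F) = 2*((F + F)*10) = 2*((2*F)*10) = 2*(20*F) = 40*F)
k(2*6 - 11) + H(175) = 40*(2*6 - 11) + 175 = 40*(12 - 11) + 175 = 40*1 + 175 = 40 + 175 = 215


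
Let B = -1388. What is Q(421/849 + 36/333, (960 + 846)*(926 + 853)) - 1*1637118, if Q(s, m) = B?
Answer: -1638506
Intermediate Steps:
Q(s, m) = -1388
Q(421/849 + 36/333, (960 + 846)*(926 + 853)) - 1*1637118 = -1388 - 1*1637118 = -1388 - 1637118 = -1638506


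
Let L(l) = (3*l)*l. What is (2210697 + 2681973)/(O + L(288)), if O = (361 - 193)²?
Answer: 271815/15392 ≈ 17.659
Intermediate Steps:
L(l) = 3*l²
O = 28224 (O = 168² = 28224)
(2210697 + 2681973)/(O + L(288)) = (2210697 + 2681973)/(28224 + 3*288²) = 4892670/(28224 + 3*82944) = 4892670/(28224 + 248832) = 4892670/277056 = 4892670*(1/277056) = 271815/15392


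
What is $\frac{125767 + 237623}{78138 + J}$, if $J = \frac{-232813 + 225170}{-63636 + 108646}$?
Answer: $\frac{16356183900}{3516983737} \approx 4.6506$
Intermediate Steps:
$J = - \frac{7643}{45010} \approx -0.16981$
$\frac{125767 + 237623}{78138 + J} = \frac{125767 + 237623}{78138 - \frac{7643}{45010}} = \frac{363390}{\frac{3516983737}{45010}} = 363390 \cdot \frac{45010}{3516983737} = \frac{16356183900}{3516983737}$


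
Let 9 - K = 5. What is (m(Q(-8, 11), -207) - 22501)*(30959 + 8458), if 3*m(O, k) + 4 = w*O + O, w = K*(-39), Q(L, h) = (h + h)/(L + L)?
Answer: -7073393789/8 ≈ -8.8417e+8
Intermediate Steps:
K = 4 (K = 9 - 1*5 = 9 - 5 = 4)
Q(L, h) = h/L (Q(L, h) = (2*h)/((2*L)) = (2*h)*(1/(2*L)) = h/L)
w = -156 (w = 4*(-39) = -156)
m(O, k) = -4/3 - 155*O/3 (m(O, k) = -4/3 + (-156*O + O)/3 = -4/3 + (-155*O)/3 = -4/3 - 155*O/3)
(m(Q(-8, 11), -207) - 22501)*(30959 + 8458) = ((-4/3 - 1705/(3*(-8))) - 22501)*(30959 + 8458) = ((-4/3 - 1705*(-1)/(3*8)) - 22501)*39417 = ((-4/3 - 155/3*(-11/8)) - 22501)*39417 = ((-4/3 + 1705/24) - 22501)*39417 = (1673/24 - 22501)*39417 = -538351/24*39417 = -7073393789/8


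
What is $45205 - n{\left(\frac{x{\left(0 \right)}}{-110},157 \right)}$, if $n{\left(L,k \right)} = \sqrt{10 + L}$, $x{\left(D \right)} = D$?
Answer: $45205 - \sqrt{10} \approx 45202.0$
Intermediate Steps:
$45205 - n{\left(\frac{x{\left(0 \right)}}{-110},157 \right)} = 45205 - \sqrt{10 + \frac{0}{-110}} = 45205 - \sqrt{10 + 0 \left(- \frac{1}{110}\right)} = 45205 - \sqrt{10 + 0} = 45205 - \sqrt{10}$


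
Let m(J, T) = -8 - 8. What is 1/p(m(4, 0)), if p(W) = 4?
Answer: 1/4 ≈ 0.25000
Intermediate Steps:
m(J, T) = -16
1/p(m(4, 0)) = 1/4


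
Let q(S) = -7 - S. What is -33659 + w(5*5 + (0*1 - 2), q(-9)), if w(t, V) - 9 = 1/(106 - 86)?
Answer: -672999/20 ≈ -33650.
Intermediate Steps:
w(t, V) = 181/20 (w(t, V) = 9 + 1/(106 - 86) = 9 + 1/20 = 181/20)
-33659 + w(5*5 + (0*1 - 2), q(-9)) = -33659 + 181/20 = -672999/20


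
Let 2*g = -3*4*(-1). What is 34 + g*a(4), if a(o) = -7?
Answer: -8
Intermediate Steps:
g = 6 (g = (-3*4*(-1))/2 = (-12*(-1))/2 = (½)*12 = 6)
34 + g*a(4) = 34 + 6*(-7) = 34 - 42 = -8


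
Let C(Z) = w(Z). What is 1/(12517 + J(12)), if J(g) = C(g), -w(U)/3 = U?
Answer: 1/12481 ≈ 8.0122e-5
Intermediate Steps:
w(U) = -3*U
C(Z) = -3*Z
J(g) = -3*g
1/(12517 + J(12)) = 1/(12517 - 3*12) = 1/(12517 - 36) = 1/12481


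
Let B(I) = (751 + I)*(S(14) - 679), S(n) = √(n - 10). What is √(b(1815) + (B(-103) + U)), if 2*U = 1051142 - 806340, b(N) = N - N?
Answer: 7*I*√6455 ≈ 562.4*I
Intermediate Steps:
b(N) = 0
U = 122401 (U = (1051142 - 806340)/2 = (½)*244802 = 122401)
S(n) = √(-10 + n)
B(I) = -508427 - 677*I (B(I) = (751 + I)*(√(-10 + 14) - 679) = (751 + I)*(√4 - 679) = (751 + I)*(2 - 679) = (751 + I)*(-677) = -508427 - 677*I)
√(b(1815) + (B(-103) + U)) = √(0 + ((-508427 - 677*(-103)) + 122401)) = √(0 + ((-508427 + 69731) + 122401)) = √(0 + (-438696 + 122401)) = √(0 - 316295) = √(-316295) = 7*I*√6455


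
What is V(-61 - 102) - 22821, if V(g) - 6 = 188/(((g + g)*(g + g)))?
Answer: -606171688/26569 ≈ -22815.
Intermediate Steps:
V(g) = 6 + 47/g² (V(g) = 6 + 188/(((g + g)*(g + g))) = 6 + 188/(((2*g)*(2*g))) = 6 + 188/((4*g²)) = 6 + 188*(1/(4*g²)) = 6 + 47/g²)
V(-61 - 102) - 22821 = (6 + 47/(-61 - 102)²) - 22821 = (6 + 47/(-163)²) - 22821 = (6 + 47*(1/26569)) - 22821 = (6 + 47/26569) - 22821 = 159461/26569 - 22821 = -606171688/26569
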